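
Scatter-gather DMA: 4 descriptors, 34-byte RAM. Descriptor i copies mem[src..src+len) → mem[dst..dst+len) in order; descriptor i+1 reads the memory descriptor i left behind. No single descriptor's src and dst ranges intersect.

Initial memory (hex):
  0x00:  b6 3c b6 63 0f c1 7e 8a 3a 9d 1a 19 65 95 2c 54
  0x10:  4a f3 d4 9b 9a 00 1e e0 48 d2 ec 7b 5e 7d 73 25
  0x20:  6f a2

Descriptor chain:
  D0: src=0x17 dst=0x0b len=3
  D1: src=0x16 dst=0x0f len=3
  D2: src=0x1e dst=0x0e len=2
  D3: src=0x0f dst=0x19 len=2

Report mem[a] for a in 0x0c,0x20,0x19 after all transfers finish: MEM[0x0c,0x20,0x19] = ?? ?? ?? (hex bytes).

[0] 0x17->0x0b len=3 : e0 48 d2
[1] 0x16->0x0f len=3 : 1e e0 48
[2] 0x1e->0x0e len=2 : 73 25
[3] 0x0f->0x19 len=2 : 25 e0
query mem[0x0c]=0x48, mem[0x20]=0x6f, mem[0x19]=0x25

MEM[0x0c,0x20,0x19] = 48 6f 25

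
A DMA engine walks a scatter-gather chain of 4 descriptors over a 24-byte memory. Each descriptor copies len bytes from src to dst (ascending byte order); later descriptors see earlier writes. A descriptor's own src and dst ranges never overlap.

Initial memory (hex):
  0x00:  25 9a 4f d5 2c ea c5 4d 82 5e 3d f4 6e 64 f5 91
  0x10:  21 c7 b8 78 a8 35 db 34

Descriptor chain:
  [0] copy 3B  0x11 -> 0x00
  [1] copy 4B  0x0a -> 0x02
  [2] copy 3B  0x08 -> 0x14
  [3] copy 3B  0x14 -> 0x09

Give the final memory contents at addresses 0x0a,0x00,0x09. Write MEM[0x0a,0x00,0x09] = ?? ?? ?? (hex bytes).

MEM[0x0a,0x00,0x09] = 5e c7 82

#0 dst[0x00+3] := {0xc7,0xb8,0x78}
#1 dst[0x02+4] := {0x3d,0xf4,0x6e,0x64}
#2 dst[0x14+3] := {0x82,0x5e,0x3d}
#3 dst[0x09+3] := {0x82,0x5e,0x3d}
query mem[0x0a]=0x5e, mem[0x00]=0xc7, mem[0x09]=0x82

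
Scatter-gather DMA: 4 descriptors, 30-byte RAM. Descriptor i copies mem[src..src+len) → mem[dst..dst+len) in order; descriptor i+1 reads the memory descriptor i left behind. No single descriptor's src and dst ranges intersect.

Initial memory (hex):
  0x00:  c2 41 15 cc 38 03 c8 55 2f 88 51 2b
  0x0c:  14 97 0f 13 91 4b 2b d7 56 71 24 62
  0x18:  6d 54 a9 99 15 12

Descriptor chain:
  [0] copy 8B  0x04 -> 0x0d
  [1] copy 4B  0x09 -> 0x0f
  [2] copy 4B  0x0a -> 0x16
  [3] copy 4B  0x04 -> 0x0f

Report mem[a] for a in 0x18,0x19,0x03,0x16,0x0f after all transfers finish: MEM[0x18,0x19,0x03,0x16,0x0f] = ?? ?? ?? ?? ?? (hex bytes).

MEM[0x18,0x19,0x03,0x16,0x0f] = 14 38 cc 51 38

D0: mem[0x0d..0x14] <- [38 03 c8 55 2f 88 51 2b]
D1: mem[0x0f..0x12] <- [88 51 2b 14]
D2: mem[0x16..0x19] <- [51 2b 14 38]
D3: mem[0x0f..0x12] <- [38 03 c8 55]
query mem[0x18]=0x14, mem[0x19]=0x38, mem[0x03]=0xcc, mem[0x16]=0x51, mem[0x0f]=0x38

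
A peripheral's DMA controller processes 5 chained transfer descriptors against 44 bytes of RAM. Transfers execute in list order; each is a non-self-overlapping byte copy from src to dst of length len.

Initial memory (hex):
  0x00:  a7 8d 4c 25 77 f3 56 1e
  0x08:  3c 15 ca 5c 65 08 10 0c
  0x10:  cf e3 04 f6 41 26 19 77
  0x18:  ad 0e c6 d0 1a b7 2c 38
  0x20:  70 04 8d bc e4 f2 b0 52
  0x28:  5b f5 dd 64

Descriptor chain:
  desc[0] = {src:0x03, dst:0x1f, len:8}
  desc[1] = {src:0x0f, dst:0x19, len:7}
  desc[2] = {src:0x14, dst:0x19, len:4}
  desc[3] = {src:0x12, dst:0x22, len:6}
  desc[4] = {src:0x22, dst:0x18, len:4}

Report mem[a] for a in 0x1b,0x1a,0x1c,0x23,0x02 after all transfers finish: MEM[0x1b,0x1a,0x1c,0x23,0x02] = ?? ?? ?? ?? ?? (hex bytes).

  after D0: wrote 8B at 0x1f = 2577f3561e3c15ca
  after D1: wrote 7B at 0x19 = 0ccfe304f64126
  after D2: wrote 4B at 0x19 = 41261977
  after D3: wrote 6B at 0x22 = 04f641261977
  after D4: wrote 4B at 0x18 = 04f64126
query mem[0x1b]=0x26, mem[0x1a]=0x41, mem[0x1c]=0x77, mem[0x23]=0xf6, mem[0x02]=0x4c

MEM[0x1b,0x1a,0x1c,0x23,0x02] = 26 41 77 f6 4c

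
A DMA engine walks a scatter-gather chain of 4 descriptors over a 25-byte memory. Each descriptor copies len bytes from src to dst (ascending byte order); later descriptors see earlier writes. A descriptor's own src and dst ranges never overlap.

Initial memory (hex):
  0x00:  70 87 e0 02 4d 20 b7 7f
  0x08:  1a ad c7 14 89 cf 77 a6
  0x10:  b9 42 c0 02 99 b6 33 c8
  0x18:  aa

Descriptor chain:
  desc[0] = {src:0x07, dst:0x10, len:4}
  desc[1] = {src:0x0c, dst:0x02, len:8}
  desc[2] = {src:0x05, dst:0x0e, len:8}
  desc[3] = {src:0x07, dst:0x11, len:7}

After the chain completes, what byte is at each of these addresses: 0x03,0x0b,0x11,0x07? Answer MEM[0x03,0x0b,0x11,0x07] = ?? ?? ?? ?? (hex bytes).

[0] 0x07->0x10 len=4 : 7f 1a ad c7
[1] 0x0c->0x02 len=8 : 89 cf 77 a6 7f 1a ad c7
[2] 0x05->0x0e len=8 : a6 7f 1a ad c7 c7 14 89
[3] 0x07->0x11 len=7 : 1a ad c7 c7 14 89 cf
query mem[0x03]=0xcf, mem[0x0b]=0x14, mem[0x11]=0x1a, mem[0x07]=0x1a

MEM[0x03,0x0b,0x11,0x07] = cf 14 1a 1a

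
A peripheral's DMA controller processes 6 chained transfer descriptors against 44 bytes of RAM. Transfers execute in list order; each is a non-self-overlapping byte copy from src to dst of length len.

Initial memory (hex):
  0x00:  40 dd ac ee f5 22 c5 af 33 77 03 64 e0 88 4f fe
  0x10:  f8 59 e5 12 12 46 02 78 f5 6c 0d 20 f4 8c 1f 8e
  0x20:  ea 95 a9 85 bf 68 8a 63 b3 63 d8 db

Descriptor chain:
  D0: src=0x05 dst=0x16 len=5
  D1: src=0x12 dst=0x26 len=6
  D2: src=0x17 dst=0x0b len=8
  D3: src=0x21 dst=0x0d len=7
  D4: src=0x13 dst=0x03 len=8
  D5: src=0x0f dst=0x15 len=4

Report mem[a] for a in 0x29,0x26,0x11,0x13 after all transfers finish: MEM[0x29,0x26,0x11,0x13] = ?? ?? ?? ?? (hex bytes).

MEM[0x29,0x26,0x11,0x13] = 46 e5 68 12

D0: mem[0x16..0x1a] <- [22 c5 af 33 77]
D1: mem[0x26..0x2b] <- [e5 12 12 46 22 c5]
D2: mem[0x0b..0x12] <- [c5 af 33 77 20 f4 8c 1f]
D3: mem[0x0d..0x13] <- [95 a9 85 bf 68 e5 12]
D4: mem[0x03..0x0a] <- [12 12 46 22 c5 af 33 77]
D5: mem[0x15..0x18] <- [85 bf 68 e5]
query mem[0x29]=0x46, mem[0x26]=0xe5, mem[0x11]=0x68, mem[0x13]=0x12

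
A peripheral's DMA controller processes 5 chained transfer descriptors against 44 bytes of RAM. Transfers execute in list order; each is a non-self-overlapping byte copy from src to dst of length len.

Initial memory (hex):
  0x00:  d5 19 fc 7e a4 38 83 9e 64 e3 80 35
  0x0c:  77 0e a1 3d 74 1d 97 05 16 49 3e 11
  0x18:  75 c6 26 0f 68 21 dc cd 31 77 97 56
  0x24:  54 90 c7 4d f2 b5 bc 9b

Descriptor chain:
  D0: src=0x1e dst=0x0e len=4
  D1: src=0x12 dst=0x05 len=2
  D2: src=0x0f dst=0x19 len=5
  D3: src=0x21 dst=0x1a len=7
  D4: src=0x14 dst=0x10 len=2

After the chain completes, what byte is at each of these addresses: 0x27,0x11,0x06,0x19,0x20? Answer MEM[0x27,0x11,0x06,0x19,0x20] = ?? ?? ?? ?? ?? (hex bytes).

MEM[0x27,0x11,0x06,0x19,0x20] = 4d 49 05 cd 4d

D0: mem[0x0e..0x11] <- [dc cd 31 77]
D1: mem[0x05..0x06] <- [97 05]
D2: mem[0x19..0x1d] <- [cd 31 77 97 05]
D3: mem[0x1a..0x20] <- [77 97 56 54 90 c7 4d]
D4: mem[0x10..0x11] <- [16 49]
query mem[0x27]=0x4d, mem[0x11]=0x49, mem[0x06]=0x05, mem[0x19]=0xcd, mem[0x20]=0x4d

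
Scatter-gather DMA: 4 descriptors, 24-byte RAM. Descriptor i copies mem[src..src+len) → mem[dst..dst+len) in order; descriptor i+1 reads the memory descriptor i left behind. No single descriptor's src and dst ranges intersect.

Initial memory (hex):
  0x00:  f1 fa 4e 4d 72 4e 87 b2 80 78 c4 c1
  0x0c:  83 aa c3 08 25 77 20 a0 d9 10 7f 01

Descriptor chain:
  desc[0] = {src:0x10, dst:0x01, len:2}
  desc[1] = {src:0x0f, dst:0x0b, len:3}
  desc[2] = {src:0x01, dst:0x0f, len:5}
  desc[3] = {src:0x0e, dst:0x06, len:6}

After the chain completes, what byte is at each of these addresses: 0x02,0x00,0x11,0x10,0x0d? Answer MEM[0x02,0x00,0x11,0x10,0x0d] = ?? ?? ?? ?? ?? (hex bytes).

MEM[0x02,0x00,0x11,0x10,0x0d] = 77 f1 4d 77 77

[0] 0x10->0x01 len=2 : 25 77
[1] 0x0f->0x0b len=3 : 08 25 77
[2] 0x01->0x0f len=5 : 25 77 4d 72 4e
[3] 0x0e->0x06 len=6 : c3 25 77 4d 72 4e
query mem[0x02]=0x77, mem[0x00]=0xf1, mem[0x11]=0x4d, mem[0x10]=0x77, mem[0x0d]=0x77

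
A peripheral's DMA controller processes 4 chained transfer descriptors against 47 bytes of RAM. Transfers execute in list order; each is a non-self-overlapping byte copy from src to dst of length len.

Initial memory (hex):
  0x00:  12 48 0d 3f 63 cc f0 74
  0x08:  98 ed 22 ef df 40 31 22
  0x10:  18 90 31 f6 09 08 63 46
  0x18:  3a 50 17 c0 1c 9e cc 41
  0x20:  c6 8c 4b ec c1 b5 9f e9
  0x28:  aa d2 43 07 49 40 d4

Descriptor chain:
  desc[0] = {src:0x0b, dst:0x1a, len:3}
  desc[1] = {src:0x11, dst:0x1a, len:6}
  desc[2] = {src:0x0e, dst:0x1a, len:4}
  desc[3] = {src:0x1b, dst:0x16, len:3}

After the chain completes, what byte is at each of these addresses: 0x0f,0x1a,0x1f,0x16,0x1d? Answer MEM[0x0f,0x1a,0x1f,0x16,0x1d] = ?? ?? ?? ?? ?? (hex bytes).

MEM[0x0f,0x1a,0x1f,0x16,0x1d] = 22 31 63 22 90

#0 dst[0x1a+3] := {0xef,0xdf,0x40}
#1 dst[0x1a+6] := {0x90,0x31,0xf6,0x09,0x08,0x63}
#2 dst[0x1a+4] := {0x31,0x22,0x18,0x90}
#3 dst[0x16+3] := {0x22,0x18,0x90}
query mem[0x0f]=0x22, mem[0x1a]=0x31, mem[0x1f]=0x63, mem[0x16]=0x22, mem[0x1d]=0x90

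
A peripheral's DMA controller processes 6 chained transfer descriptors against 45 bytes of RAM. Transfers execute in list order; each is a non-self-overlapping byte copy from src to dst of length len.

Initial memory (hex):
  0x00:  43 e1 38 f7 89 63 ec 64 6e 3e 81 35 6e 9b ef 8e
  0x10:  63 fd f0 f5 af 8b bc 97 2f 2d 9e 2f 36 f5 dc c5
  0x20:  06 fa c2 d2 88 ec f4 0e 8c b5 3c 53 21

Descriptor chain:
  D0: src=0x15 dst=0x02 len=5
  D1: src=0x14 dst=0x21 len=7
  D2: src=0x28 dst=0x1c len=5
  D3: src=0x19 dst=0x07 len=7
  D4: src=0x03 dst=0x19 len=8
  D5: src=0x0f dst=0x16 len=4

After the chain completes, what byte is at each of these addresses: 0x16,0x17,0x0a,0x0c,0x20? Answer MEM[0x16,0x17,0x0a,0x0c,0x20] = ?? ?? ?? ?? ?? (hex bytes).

MEM[0x16,0x17,0x0a,0x0c,0x20] = 8e 63 8c 3c 8c

  after D0: wrote 5B at 0x02 = 8bbc972f2d
  after D1: wrote 7B at 0x21 = af8bbc972f2d9e
  after D2: wrote 5B at 0x1c = 8cb53c5321
  after D3: wrote 7B at 0x07 = 2d9e2f8cb53c53
  after D4: wrote 8B at 0x19 = bc972f2d2d9e2f8c
  after D5: wrote 4B at 0x16 = 8e63fdf0
query mem[0x16]=0x8e, mem[0x17]=0x63, mem[0x0a]=0x8c, mem[0x0c]=0x3c, mem[0x20]=0x8c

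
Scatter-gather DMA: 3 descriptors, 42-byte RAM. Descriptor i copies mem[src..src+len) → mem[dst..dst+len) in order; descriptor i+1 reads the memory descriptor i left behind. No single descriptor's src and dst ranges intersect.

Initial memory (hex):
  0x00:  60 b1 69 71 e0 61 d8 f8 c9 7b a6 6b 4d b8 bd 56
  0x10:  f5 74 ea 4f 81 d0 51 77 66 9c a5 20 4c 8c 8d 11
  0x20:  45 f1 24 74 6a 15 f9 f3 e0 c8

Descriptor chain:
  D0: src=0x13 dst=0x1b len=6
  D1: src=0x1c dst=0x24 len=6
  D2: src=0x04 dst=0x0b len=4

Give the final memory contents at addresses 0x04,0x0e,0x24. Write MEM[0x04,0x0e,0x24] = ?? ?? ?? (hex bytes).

D0: mem[0x1b..0x20] <- [4f 81 d0 51 77 66]
D1: mem[0x24..0x29] <- [81 d0 51 77 66 f1]
D2: mem[0x0b..0x0e] <- [e0 61 d8 f8]
query mem[0x04]=0xe0, mem[0x0e]=0xf8, mem[0x24]=0x81

MEM[0x04,0x0e,0x24] = e0 f8 81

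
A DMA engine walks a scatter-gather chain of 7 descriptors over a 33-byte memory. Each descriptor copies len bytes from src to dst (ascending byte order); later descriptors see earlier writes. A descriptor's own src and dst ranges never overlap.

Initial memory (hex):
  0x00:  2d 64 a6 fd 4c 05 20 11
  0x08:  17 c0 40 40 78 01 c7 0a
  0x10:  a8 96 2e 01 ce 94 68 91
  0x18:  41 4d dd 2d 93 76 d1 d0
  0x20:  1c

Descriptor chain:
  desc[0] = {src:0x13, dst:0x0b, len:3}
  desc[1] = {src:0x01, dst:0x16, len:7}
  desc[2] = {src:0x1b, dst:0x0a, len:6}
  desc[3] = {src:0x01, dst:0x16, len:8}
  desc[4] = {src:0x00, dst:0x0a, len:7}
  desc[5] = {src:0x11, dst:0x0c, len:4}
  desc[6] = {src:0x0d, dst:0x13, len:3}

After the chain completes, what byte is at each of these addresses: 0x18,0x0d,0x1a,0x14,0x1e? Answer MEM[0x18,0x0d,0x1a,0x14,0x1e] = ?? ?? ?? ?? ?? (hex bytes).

D0: mem[0x0b..0x0d] <- [01 ce 94]
D1: mem[0x16..0x1c] <- [64 a6 fd 4c 05 20 11]
D2: mem[0x0a..0x0f] <- [20 11 76 d1 d0 1c]
D3: mem[0x16..0x1d] <- [64 a6 fd 4c 05 20 11 17]
D4: mem[0x0a..0x10] <- [2d 64 a6 fd 4c 05 20]
D5: mem[0x0c..0x0f] <- [96 2e 01 ce]
D6: mem[0x13..0x15] <- [2e 01 ce]
query mem[0x18]=0xfd, mem[0x0d]=0x2e, mem[0x1a]=0x05, mem[0x14]=0x01, mem[0x1e]=0xd1

MEM[0x18,0x0d,0x1a,0x14,0x1e] = fd 2e 05 01 d1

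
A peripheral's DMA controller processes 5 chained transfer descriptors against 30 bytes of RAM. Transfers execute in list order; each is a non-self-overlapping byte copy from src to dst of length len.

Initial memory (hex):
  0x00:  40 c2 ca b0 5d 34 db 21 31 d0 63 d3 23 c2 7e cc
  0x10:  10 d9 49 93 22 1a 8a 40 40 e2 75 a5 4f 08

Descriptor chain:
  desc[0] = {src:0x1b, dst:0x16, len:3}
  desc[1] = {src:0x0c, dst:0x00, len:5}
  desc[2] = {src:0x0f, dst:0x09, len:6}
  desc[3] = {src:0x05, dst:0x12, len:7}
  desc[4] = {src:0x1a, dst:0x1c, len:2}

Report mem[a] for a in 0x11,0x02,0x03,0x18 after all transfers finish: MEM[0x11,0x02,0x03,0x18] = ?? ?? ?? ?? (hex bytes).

MEM[0x11,0x02,0x03,0x18] = d9 7e cc d9

#0 dst[0x16+3] := {0xa5,0x4f,0x08}
#1 dst[0x00+5] := {0x23,0xc2,0x7e,0xcc,0x10}
#2 dst[0x09+6] := {0xcc,0x10,0xd9,0x49,0x93,0x22}
#3 dst[0x12+7] := {0x34,0xdb,0x21,0x31,0xcc,0x10,0xd9}
#4 dst[0x1c+2] := {0x75,0xa5}
query mem[0x11]=0xd9, mem[0x02]=0x7e, mem[0x03]=0xcc, mem[0x18]=0xd9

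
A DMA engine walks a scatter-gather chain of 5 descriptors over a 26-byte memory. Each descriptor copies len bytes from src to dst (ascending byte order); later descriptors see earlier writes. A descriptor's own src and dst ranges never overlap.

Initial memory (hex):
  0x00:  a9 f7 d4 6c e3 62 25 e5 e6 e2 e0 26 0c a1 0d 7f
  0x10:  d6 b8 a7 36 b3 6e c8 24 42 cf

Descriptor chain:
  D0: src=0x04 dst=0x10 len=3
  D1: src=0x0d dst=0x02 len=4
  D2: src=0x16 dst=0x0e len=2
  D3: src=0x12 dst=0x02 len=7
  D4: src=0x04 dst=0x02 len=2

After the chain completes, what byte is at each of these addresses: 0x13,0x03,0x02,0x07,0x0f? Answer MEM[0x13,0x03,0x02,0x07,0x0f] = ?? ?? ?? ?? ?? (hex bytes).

MEM[0x13,0x03,0x02,0x07,0x0f] = 36 6e b3 24 24

#0 dst[0x10+3] := {0xe3,0x62,0x25}
#1 dst[0x02+4] := {0xa1,0x0d,0x7f,0xe3}
#2 dst[0x0e+2] := {0xc8,0x24}
#3 dst[0x02+7] := {0x25,0x36,0xb3,0x6e,0xc8,0x24,0x42}
#4 dst[0x02+2] := {0xb3,0x6e}
query mem[0x13]=0x36, mem[0x03]=0x6e, mem[0x02]=0xb3, mem[0x07]=0x24, mem[0x0f]=0x24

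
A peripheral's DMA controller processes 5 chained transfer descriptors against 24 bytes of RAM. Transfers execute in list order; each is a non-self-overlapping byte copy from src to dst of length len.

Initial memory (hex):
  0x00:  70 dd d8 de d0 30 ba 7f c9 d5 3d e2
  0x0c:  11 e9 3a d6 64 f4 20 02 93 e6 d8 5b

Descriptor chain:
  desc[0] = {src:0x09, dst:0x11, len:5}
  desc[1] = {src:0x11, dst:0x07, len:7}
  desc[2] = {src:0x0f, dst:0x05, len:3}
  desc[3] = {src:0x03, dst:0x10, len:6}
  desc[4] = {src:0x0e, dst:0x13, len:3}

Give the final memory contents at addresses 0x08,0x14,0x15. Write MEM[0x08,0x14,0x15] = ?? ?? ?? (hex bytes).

#0 dst[0x11+5] := {0xd5,0x3d,0xe2,0x11,0xe9}
#1 dst[0x07+7] := {0xd5,0x3d,0xe2,0x11,0xe9,0xd8,0x5b}
#2 dst[0x05+3] := {0xd6,0x64,0xd5}
#3 dst[0x10+6] := {0xde,0xd0,0xd6,0x64,0xd5,0x3d}
#4 dst[0x13+3] := {0x3a,0xd6,0xde}
query mem[0x08]=0x3d, mem[0x14]=0xd6, mem[0x15]=0xde

MEM[0x08,0x14,0x15] = 3d d6 de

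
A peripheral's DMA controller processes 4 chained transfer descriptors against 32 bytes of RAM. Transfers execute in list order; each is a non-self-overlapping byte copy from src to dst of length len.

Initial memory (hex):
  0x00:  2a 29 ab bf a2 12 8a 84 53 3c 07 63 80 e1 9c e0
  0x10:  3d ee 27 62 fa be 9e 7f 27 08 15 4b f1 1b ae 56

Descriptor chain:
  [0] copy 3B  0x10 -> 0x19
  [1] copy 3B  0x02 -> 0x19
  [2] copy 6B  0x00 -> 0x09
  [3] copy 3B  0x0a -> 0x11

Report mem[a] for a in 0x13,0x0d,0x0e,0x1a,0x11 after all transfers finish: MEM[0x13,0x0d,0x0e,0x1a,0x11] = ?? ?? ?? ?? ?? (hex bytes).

D0: mem[0x19..0x1b] <- [3d ee 27]
D1: mem[0x19..0x1b] <- [ab bf a2]
D2: mem[0x09..0x0e] <- [2a 29 ab bf a2 12]
D3: mem[0x11..0x13] <- [29 ab bf]
query mem[0x13]=0xbf, mem[0x0d]=0xa2, mem[0x0e]=0x12, mem[0x1a]=0xbf, mem[0x11]=0x29

MEM[0x13,0x0d,0x0e,0x1a,0x11] = bf a2 12 bf 29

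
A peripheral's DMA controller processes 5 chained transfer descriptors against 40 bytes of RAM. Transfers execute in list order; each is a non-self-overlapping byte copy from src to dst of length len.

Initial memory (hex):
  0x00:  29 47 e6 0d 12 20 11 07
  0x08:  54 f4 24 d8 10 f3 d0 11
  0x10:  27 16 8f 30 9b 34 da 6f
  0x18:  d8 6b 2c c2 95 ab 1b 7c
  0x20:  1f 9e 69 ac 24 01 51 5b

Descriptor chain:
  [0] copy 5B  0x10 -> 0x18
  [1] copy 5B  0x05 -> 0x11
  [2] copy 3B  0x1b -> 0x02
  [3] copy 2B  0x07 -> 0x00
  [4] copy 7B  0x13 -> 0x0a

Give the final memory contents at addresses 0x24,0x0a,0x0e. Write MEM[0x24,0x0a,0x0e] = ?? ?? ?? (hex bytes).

MEM[0x24,0x0a,0x0e] = 24 07 6f

[0] 0x10->0x18 len=5 : 27 16 8f 30 9b
[1] 0x05->0x11 len=5 : 20 11 07 54 f4
[2] 0x1b->0x02 len=3 : 30 9b ab
[3] 0x07->0x00 len=2 : 07 54
[4] 0x13->0x0a len=7 : 07 54 f4 da 6f 27 16
query mem[0x24]=0x24, mem[0x0a]=0x07, mem[0x0e]=0x6f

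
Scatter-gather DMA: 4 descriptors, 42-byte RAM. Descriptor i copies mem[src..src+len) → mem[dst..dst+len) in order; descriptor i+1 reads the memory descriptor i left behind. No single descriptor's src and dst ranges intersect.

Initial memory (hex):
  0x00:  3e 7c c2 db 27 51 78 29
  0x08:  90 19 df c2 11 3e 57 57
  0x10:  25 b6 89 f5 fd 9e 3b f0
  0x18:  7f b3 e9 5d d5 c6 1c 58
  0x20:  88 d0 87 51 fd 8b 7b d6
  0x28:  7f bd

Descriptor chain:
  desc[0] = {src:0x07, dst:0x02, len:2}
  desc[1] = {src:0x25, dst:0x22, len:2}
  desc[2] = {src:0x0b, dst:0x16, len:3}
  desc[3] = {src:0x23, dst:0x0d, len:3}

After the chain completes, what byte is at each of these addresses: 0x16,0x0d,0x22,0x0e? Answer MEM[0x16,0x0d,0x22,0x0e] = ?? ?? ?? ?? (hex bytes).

MEM[0x16,0x0d,0x22,0x0e] = c2 7b 8b fd

[0] 0x07->0x02 len=2 : 29 90
[1] 0x25->0x22 len=2 : 8b 7b
[2] 0x0b->0x16 len=3 : c2 11 3e
[3] 0x23->0x0d len=3 : 7b fd 8b
query mem[0x16]=0xc2, mem[0x0d]=0x7b, mem[0x22]=0x8b, mem[0x0e]=0xfd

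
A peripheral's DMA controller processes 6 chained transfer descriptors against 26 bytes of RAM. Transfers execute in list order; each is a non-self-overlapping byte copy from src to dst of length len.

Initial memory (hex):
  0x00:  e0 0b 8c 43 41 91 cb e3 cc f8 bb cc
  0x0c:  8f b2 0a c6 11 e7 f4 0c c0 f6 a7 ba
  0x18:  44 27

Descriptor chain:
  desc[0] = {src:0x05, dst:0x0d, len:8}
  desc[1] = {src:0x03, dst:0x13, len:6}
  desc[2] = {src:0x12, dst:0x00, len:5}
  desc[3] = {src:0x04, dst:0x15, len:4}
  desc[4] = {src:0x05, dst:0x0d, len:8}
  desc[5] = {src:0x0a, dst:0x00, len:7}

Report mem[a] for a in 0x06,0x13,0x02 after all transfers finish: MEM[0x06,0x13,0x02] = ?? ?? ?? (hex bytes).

MEM[0x06,0x13,0x02] = cc cc 8f

D0: mem[0x0d..0x14] <- [91 cb e3 cc f8 bb cc 8f]
D1: mem[0x13..0x18] <- [43 41 91 cb e3 cc]
D2: mem[0x00..0x04] <- [bb 43 41 91 cb]
D3: mem[0x15..0x18] <- [cb 91 cb e3]
D4: mem[0x0d..0x14] <- [91 cb e3 cc f8 bb cc 8f]
D5: mem[0x00..0x06] <- [bb cc 8f 91 cb e3 cc]
query mem[0x06]=0xcc, mem[0x13]=0xcc, mem[0x02]=0x8f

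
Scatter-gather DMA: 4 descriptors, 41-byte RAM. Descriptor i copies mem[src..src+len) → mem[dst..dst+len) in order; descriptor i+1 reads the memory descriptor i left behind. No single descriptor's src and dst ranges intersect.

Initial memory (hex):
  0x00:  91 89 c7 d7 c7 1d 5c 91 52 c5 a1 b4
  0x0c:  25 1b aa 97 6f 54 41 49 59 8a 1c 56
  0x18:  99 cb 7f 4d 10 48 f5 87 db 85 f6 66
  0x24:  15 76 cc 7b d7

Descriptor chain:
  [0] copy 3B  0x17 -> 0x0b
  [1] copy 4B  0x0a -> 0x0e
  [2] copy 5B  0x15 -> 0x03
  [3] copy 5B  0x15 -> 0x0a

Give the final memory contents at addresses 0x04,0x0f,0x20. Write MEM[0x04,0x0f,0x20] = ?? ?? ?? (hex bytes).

MEM[0x04,0x0f,0x20] = 1c 56 db

D0: mem[0x0b..0x0d] <- [56 99 cb]
D1: mem[0x0e..0x11] <- [a1 56 99 cb]
D2: mem[0x03..0x07] <- [8a 1c 56 99 cb]
D3: mem[0x0a..0x0e] <- [8a 1c 56 99 cb]
query mem[0x04]=0x1c, mem[0x0f]=0x56, mem[0x20]=0xdb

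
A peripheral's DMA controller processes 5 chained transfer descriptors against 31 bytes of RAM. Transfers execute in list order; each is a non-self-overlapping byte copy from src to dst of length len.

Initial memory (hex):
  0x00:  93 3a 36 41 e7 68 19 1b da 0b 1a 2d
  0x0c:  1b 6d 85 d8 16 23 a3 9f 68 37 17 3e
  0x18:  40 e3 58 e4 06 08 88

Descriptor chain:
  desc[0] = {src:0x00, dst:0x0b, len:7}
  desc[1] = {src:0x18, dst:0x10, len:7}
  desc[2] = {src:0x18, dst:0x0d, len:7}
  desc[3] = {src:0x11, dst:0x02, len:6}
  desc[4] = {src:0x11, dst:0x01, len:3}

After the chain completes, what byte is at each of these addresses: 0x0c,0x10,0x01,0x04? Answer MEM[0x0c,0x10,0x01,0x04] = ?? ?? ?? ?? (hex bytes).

MEM[0x0c,0x10,0x01,0x04] = 3a e4 06 88

[0] 0x00->0x0b len=7 : 93 3a 36 41 e7 68 19
[1] 0x18->0x10 len=7 : 40 e3 58 e4 06 08 88
[2] 0x18->0x0d len=7 : 40 e3 58 e4 06 08 88
[3] 0x11->0x02 len=6 : 06 08 88 06 08 88
[4] 0x11->0x01 len=3 : 06 08 88
query mem[0x0c]=0x3a, mem[0x10]=0xe4, mem[0x01]=0x06, mem[0x04]=0x88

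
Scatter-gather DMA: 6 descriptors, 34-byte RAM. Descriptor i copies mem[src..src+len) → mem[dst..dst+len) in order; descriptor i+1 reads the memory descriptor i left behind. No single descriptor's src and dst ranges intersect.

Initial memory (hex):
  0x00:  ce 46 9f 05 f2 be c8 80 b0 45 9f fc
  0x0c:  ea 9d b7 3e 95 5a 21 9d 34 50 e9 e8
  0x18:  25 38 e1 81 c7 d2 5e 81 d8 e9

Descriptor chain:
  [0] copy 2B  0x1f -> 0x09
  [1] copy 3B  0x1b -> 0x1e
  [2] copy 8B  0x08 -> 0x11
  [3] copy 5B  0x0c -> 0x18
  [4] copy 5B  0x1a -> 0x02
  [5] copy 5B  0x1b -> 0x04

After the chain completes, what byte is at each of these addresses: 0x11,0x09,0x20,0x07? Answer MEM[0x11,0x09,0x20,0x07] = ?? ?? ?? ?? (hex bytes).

MEM[0x11,0x09,0x20,0x07] = b0 81 d2 81

[0] 0x1f->0x09 len=2 : 81 d8
[1] 0x1b->0x1e len=3 : 81 c7 d2
[2] 0x08->0x11 len=8 : b0 81 d8 fc ea 9d b7 3e
[3] 0x0c->0x18 len=5 : ea 9d b7 3e 95
[4] 0x1a->0x02 len=5 : b7 3e 95 d2 81
[5] 0x1b->0x04 len=5 : 3e 95 d2 81 c7
query mem[0x11]=0xb0, mem[0x09]=0x81, mem[0x20]=0xd2, mem[0x07]=0x81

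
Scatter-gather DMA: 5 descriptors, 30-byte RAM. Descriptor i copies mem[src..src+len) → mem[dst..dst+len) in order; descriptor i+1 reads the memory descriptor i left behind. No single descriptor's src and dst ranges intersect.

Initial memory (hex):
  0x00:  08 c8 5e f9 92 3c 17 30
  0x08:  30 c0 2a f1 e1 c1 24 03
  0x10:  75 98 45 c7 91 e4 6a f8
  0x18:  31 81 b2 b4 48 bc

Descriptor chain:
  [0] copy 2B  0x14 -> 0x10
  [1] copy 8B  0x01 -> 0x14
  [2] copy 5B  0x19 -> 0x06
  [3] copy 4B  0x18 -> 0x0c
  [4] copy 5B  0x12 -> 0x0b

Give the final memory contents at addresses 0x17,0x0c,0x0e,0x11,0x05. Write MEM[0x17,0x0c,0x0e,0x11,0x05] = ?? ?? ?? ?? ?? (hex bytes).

MEM[0x17,0x0c,0x0e,0x11,0x05] = 92 c7 5e e4 3c

D0: mem[0x10..0x11] <- [91 e4]
D1: mem[0x14..0x1b] <- [c8 5e f9 92 3c 17 30 30]
D2: mem[0x06..0x0a] <- [17 30 30 48 bc]
D3: mem[0x0c..0x0f] <- [3c 17 30 30]
D4: mem[0x0b..0x0f] <- [45 c7 c8 5e f9]
query mem[0x17]=0x92, mem[0x0c]=0xc7, mem[0x0e]=0x5e, mem[0x11]=0xe4, mem[0x05]=0x3c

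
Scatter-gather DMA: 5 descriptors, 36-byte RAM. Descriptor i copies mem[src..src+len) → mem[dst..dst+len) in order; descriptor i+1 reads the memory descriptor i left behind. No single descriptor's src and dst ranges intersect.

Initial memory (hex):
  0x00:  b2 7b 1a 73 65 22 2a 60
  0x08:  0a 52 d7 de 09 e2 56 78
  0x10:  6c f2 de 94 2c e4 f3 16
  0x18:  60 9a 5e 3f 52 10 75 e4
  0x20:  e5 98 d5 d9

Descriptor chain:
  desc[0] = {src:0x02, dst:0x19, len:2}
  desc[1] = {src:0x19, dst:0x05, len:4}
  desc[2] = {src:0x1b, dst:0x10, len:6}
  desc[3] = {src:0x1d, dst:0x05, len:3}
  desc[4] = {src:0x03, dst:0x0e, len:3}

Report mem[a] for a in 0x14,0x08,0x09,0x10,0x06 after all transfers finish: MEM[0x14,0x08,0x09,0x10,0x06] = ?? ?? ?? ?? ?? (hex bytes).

#0 dst[0x19+2] := {0x1a,0x73}
#1 dst[0x05+4] := {0x1a,0x73,0x3f,0x52}
#2 dst[0x10+6] := {0x3f,0x52,0x10,0x75,0xe4,0xe5}
#3 dst[0x05+3] := {0x10,0x75,0xe4}
#4 dst[0x0e+3] := {0x73,0x65,0x10}
query mem[0x14]=0xe4, mem[0x08]=0x52, mem[0x09]=0x52, mem[0x10]=0x10, mem[0x06]=0x75

MEM[0x14,0x08,0x09,0x10,0x06] = e4 52 52 10 75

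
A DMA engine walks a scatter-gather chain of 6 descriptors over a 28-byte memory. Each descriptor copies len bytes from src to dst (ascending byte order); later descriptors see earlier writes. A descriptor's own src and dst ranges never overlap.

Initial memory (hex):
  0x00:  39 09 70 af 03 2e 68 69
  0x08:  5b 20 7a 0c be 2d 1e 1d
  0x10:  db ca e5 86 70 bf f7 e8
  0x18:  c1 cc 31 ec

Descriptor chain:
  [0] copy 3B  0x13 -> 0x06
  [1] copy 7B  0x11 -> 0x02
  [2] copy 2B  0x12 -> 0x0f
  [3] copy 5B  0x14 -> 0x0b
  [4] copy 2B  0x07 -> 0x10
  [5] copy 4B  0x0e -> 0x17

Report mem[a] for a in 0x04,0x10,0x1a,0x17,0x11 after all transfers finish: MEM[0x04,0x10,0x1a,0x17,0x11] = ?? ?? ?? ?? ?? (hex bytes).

[0] 0x13->0x06 len=3 : 86 70 bf
[1] 0x11->0x02 len=7 : ca e5 86 70 bf f7 e8
[2] 0x12->0x0f len=2 : e5 86
[3] 0x14->0x0b len=5 : 70 bf f7 e8 c1
[4] 0x07->0x10 len=2 : f7 e8
[5] 0x0e->0x17 len=4 : e8 c1 f7 e8
query mem[0x04]=0x86, mem[0x10]=0xf7, mem[0x1a]=0xe8, mem[0x17]=0xe8, mem[0x11]=0xe8

MEM[0x04,0x10,0x1a,0x17,0x11] = 86 f7 e8 e8 e8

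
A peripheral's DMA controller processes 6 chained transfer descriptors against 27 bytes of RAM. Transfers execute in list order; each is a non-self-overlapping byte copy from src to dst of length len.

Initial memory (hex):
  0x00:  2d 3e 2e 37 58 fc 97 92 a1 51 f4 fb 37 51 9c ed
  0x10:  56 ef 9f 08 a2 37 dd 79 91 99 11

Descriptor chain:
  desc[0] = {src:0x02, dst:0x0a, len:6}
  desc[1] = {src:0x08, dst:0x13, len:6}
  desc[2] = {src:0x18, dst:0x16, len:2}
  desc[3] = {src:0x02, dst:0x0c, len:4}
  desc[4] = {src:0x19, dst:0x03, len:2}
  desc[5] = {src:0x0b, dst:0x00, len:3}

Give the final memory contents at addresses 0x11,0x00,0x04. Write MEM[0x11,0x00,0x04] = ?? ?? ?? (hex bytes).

MEM[0x11,0x00,0x04] = ef 37 11

[0] 0x02->0x0a len=6 : 2e 37 58 fc 97 92
[1] 0x08->0x13 len=6 : a1 51 2e 37 58 fc
[2] 0x18->0x16 len=2 : fc 99
[3] 0x02->0x0c len=4 : 2e 37 58 fc
[4] 0x19->0x03 len=2 : 99 11
[5] 0x0b->0x00 len=3 : 37 2e 37
query mem[0x11]=0xef, mem[0x00]=0x37, mem[0x04]=0x11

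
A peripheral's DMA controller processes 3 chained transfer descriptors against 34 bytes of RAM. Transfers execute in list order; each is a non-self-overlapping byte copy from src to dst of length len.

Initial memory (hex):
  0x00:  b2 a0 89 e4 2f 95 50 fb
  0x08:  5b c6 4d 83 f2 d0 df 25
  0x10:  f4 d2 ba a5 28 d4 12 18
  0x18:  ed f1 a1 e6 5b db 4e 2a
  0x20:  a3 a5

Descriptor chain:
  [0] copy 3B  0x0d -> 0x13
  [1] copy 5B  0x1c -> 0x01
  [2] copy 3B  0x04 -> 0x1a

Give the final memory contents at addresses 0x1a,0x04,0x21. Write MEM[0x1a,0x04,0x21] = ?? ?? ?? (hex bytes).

[0] 0x0d->0x13 len=3 : d0 df 25
[1] 0x1c->0x01 len=5 : 5b db 4e 2a a3
[2] 0x04->0x1a len=3 : 2a a3 50
query mem[0x1a]=0x2a, mem[0x04]=0x2a, mem[0x21]=0xa5

MEM[0x1a,0x04,0x21] = 2a 2a a5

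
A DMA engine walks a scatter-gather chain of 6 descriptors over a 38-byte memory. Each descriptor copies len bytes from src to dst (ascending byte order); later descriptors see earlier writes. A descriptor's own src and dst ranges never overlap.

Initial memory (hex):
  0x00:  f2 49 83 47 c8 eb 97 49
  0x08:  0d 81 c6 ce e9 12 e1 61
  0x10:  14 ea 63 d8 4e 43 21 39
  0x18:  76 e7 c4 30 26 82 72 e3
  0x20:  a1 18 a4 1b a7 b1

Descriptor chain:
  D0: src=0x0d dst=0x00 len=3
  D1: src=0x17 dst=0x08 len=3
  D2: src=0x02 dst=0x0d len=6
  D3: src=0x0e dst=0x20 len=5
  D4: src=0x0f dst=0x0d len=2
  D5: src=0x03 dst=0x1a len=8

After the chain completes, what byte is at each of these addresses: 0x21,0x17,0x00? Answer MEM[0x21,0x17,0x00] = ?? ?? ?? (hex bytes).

#0 dst[0x00+3] := {0x12,0xe1,0x61}
#1 dst[0x08+3] := {0x39,0x76,0xe7}
#2 dst[0x0d+6] := {0x61,0x47,0xc8,0xeb,0x97,0x49}
#3 dst[0x20+5] := {0x47,0xc8,0xeb,0x97,0x49}
#4 dst[0x0d+2] := {0xc8,0xeb}
#5 dst[0x1a+8] := {0x47,0xc8,0xeb,0x97,0x49,0x39,0x76,0xe7}
query mem[0x21]=0xe7, mem[0x17]=0x39, mem[0x00]=0x12

MEM[0x21,0x17,0x00] = e7 39 12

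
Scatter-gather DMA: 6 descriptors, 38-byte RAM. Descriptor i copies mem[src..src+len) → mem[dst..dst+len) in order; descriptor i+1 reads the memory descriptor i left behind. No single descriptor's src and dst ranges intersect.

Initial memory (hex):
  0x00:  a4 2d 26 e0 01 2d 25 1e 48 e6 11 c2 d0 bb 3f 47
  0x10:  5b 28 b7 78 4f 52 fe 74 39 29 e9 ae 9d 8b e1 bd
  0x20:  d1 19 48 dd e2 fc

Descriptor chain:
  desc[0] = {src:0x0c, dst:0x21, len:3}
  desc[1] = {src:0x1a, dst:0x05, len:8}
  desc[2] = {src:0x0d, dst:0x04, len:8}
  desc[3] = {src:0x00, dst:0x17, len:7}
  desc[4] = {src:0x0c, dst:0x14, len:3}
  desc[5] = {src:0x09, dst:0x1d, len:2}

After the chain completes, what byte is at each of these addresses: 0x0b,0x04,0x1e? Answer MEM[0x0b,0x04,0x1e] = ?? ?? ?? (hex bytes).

MEM[0x0b,0x04,0x1e] = 4f bb 78

D0: mem[0x21..0x23] <- [d0 bb 3f]
D1: mem[0x05..0x0c] <- [e9 ae 9d 8b e1 bd d1 d0]
D2: mem[0x04..0x0b] <- [bb 3f 47 5b 28 b7 78 4f]
D3: mem[0x17..0x1d] <- [a4 2d 26 e0 bb 3f 47]
D4: mem[0x14..0x16] <- [d0 bb 3f]
D5: mem[0x1d..0x1e] <- [b7 78]
query mem[0x0b]=0x4f, mem[0x04]=0xbb, mem[0x1e]=0x78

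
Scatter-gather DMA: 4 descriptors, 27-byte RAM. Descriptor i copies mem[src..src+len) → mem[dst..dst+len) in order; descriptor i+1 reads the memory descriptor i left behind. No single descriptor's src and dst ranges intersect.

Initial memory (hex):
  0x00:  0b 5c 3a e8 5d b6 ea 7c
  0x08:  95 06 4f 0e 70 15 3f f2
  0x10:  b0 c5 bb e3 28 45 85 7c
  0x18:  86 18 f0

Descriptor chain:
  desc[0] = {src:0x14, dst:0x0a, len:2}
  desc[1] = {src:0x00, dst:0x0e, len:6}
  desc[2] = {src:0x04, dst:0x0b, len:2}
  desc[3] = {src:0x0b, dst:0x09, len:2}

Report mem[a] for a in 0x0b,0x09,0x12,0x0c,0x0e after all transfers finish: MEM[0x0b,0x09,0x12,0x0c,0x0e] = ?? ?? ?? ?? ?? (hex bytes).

MEM[0x0b,0x09,0x12,0x0c,0x0e] = 5d 5d 5d b6 0b

[0] 0x14->0x0a len=2 : 28 45
[1] 0x00->0x0e len=6 : 0b 5c 3a e8 5d b6
[2] 0x04->0x0b len=2 : 5d b6
[3] 0x0b->0x09 len=2 : 5d b6
query mem[0x0b]=0x5d, mem[0x09]=0x5d, mem[0x12]=0x5d, mem[0x0c]=0xb6, mem[0x0e]=0x0b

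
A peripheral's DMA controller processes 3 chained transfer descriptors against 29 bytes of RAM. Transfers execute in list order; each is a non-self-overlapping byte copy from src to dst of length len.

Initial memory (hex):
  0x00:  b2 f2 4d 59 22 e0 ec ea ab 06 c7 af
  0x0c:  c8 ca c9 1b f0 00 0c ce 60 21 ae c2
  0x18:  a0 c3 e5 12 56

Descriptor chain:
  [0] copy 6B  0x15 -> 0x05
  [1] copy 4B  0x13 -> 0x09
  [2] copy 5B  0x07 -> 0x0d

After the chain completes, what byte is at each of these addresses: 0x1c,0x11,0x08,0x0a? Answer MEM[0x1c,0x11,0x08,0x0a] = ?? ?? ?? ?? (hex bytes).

  after D0: wrote 6B at 0x05 = 21aec2a0c3e5
  after D1: wrote 4B at 0x09 = ce6021ae
  after D2: wrote 5B at 0x0d = c2a0ce6021
query mem[0x1c]=0x56, mem[0x11]=0x21, mem[0x08]=0xa0, mem[0x0a]=0x60

MEM[0x1c,0x11,0x08,0x0a] = 56 21 a0 60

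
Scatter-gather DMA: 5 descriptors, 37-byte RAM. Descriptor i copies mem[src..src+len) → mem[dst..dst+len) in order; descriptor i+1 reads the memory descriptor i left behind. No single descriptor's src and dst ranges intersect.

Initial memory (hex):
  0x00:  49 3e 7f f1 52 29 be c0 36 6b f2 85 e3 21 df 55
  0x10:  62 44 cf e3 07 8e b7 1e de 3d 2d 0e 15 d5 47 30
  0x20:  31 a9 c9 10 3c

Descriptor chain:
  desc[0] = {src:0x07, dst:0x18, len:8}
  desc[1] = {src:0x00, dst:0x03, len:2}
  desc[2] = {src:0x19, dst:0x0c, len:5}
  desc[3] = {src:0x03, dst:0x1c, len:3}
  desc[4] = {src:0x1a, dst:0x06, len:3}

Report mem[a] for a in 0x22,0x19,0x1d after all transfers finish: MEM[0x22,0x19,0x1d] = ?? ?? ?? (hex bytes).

MEM[0x22,0x19,0x1d] = c9 36 3e

#0 dst[0x18+8] := {0xc0,0x36,0x6b,0xf2,0x85,0xe3,0x21,0xdf}
#1 dst[0x03+2] := {0x49,0x3e}
#2 dst[0x0c+5] := {0x36,0x6b,0xf2,0x85,0xe3}
#3 dst[0x1c+3] := {0x49,0x3e,0x29}
#4 dst[0x06+3] := {0x6b,0xf2,0x49}
query mem[0x22]=0xc9, mem[0x19]=0x36, mem[0x1d]=0x3e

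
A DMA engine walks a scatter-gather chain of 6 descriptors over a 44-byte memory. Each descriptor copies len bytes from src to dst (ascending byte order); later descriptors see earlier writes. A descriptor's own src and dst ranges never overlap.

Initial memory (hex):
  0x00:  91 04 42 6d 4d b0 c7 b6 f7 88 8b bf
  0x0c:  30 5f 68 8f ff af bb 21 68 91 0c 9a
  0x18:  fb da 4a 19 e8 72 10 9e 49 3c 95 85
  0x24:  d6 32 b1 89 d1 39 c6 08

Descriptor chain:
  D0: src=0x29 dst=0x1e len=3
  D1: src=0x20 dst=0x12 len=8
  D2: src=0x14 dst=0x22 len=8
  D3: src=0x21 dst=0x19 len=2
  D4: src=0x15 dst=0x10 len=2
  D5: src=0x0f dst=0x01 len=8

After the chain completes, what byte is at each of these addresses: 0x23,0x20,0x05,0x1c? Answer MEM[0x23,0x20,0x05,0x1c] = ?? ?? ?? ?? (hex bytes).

#0 dst[0x1e+3] := {0x39,0xc6,0x08}
#1 dst[0x12+8] := {0x08,0x3c,0x95,0x85,0xd6,0x32,0xb1,0x89}
#2 dst[0x22+8] := {0x95,0x85,0xd6,0x32,0xb1,0x89,0x4a,0x19}
#3 dst[0x19+2] := {0x3c,0x95}
#4 dst[0x10+2] := {0x85,0xd6}
#5 dst[0x01+8] := {0x8f,0x85,0xd6,0x08,0x3c,0x95,0x85,0xd6}
query mem[0x23]=0x85, mem[0x20]=0x08, mem[0x05]=0x3c, mem[0x1c]=0xe8

MEM[0x23,0x20,0x05,0x1c] = 85 08 3c e8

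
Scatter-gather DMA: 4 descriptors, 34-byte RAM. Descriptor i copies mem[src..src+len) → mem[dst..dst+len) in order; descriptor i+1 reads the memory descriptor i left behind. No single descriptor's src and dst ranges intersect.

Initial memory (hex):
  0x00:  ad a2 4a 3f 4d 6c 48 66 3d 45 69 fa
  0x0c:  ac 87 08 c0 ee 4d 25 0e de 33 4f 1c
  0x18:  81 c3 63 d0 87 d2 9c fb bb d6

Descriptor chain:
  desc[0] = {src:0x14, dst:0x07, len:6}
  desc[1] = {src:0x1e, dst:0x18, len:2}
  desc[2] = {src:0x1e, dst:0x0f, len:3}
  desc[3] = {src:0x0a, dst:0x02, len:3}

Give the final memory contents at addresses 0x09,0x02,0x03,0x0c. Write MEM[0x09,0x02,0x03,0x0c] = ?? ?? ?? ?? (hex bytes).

#0 dst[0x07+6] := {0xde,0x33,0x4f,0x1c,0x81,0xc3}
#1 dst[0x18+2] := {0x9c,0xfb}
#2 dst[0x0f+3] := {0x9c,0xfb,0xbb}
#3 dst[0x02+3] := {0x1c,0x81,0xc3}
query mem[0x09]=0x4f, mem[0x02]=0x1c, mem[0x03]=0x81, mem[0x0c]=0xc3

MEM[0x09,0x02,0x03,0x0c] = 4f 1c 81 c3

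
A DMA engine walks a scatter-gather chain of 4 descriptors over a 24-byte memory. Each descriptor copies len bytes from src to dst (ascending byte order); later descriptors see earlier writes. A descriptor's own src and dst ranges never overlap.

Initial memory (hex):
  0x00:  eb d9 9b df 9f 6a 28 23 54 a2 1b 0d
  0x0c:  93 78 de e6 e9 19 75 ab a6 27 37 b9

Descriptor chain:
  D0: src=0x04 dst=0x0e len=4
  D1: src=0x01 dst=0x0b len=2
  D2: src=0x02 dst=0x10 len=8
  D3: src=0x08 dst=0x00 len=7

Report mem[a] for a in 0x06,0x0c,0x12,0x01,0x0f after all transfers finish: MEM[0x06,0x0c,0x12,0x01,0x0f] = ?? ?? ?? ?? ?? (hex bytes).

MEM[0x06,0x0c,0x12,0x01,0x0f] = 9f 9b 9f a2 6a

[0] 0x04->0x0e len=4 : 9f 6a 28 23
[1] 0x01->0x0b len=2 : d9 9b
[2] 0x02->0x10 len=8 : 9b df 9f 6a 28 23 54 a2
[3] 0x08->0x00 len=7 : 54 a2 1b d9 9b 78 9f
query mem[0x06]=0x9f, mem[0x0c]=0x9b, mem[0x12]=0x9f, mem[0x01]=0xa2, mem[0x0f]=0x6a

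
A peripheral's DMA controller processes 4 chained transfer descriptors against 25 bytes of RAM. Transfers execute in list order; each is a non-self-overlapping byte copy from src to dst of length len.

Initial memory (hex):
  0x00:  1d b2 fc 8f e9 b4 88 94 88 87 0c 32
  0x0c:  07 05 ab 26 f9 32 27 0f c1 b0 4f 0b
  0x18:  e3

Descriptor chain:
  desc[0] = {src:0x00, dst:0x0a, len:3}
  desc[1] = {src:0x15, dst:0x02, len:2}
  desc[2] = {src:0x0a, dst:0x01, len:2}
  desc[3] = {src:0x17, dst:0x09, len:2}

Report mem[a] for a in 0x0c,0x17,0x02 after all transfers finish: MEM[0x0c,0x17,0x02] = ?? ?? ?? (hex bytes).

[0] 0x00->0x0a len=3 : 1d b2 fc
[1] 0x15->0x02 len=2 : b0 4f
[2] 0x0a->0x01 len=2 : 1d b2
[3] 0x17->0x09 len=2 : 0b e3
query mem[0x0c]=0xfc, mem[0x17]=0x0b, mem[0x02]=0xb2

MEM[0x0c,0x17,0x02] = fc 0b b2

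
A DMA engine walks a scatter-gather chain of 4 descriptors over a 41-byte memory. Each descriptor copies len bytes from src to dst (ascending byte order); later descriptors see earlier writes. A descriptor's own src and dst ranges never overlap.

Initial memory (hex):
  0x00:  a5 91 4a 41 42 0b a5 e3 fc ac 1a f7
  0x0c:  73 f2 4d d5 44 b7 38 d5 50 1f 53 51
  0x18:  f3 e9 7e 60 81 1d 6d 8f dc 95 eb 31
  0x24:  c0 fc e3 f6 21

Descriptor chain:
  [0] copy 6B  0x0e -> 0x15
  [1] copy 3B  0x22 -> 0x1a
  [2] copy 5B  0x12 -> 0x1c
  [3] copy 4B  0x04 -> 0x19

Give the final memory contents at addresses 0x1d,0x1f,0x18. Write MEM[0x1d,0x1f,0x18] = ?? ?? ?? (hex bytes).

MEM[0x1d,0x1f,0x18] = d5 4d b7

[0] 0x0e->0x15 len=6 : 4d d5 44 b7 38 d5
[1] 0x22->0x1a len=3 : eb 31 c0
[2] 0x12->0x1c len=5 : 38 d5 50 4d d5
[3] 0x04->0x19 len=4 : 42 0b a5 e3
query mem[0x1d]=0xd5, mem[0x1f]=0x4d, mem[0x18]=0xb7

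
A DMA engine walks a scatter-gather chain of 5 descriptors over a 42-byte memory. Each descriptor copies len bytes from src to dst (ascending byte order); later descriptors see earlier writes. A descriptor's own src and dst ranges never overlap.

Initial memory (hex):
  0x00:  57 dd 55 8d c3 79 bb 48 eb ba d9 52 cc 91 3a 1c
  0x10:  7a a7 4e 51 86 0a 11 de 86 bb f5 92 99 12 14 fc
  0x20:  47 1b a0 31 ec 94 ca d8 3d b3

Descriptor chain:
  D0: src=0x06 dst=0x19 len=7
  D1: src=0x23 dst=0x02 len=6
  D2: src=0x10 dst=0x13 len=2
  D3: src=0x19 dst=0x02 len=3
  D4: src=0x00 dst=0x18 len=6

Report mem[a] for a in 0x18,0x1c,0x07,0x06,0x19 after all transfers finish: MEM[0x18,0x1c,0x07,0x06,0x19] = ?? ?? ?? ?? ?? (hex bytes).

D0: mem[0x19..0x1f] <- [bb 48 eb ba d9 52 cc]
D1: mem[0x02..0x07] <- [31 ec 94 ca d8 3d]
D2: mem[0x13..0x14] <- [7a a7]
D3: mem[0x02..0x04] <- [bb 48 eb]
D4: mem[0x18..0x1d] <- [57 dd bb 48 eb ca]
query mem[0x18]=0x57, mem[0x1c]=0xeb, mem[0x07]=0x3d, mem[0x06]=0xd8, mem[0x19]=0xdd

MEM[0x18,0x1c,0x07,0x06,0x19] = 57 eb 3d d8 dd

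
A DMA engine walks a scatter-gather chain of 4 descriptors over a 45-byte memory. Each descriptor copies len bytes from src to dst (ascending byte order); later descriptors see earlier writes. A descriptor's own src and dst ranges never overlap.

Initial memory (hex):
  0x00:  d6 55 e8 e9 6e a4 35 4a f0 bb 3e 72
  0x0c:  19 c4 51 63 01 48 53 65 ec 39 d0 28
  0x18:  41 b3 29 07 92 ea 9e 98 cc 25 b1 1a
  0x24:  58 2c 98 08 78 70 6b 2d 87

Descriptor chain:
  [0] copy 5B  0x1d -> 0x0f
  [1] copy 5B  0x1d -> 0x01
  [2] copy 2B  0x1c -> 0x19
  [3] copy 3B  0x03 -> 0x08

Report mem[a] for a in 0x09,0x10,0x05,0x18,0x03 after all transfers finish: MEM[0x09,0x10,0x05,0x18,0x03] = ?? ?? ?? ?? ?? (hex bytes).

[0] 0x1d->0x0f len=5 : ea 9e 98 cc 25
[1] 0x1d->0x01 len=5 : ea 9e 98 cc 25
[2] 0x1c->0x19 len=2 : 92 ea
[3] 0x03->0x08 len=3 : 98 cc 25
query mem[0x09]=0xcc, mem[0x10]=0x9e, mem[0x05]=0x25, mem[0x18]=0x41, mem[0x03]=0x98

MEM[0x09,0x10,0x05,0x18,0x03] = cc 9e 25 41 98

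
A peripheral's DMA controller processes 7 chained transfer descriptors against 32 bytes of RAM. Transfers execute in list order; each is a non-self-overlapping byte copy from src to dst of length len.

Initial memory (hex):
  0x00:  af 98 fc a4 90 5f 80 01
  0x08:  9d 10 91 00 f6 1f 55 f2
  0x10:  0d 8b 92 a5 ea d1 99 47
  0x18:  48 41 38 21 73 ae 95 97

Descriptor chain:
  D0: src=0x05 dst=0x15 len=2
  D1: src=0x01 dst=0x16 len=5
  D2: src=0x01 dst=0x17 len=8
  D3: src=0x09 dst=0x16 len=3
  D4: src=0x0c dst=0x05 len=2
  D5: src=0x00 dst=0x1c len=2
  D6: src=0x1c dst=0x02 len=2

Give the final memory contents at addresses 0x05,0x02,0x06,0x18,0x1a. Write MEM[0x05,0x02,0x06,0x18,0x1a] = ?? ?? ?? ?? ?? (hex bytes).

MEM[0x05,0x02,0x06,0x18,0x1a] = f6 af 1f 00 90

D0: mem[0x15..0x16] <- [5f 80]
D1: mem[0x16..0x1a] <- [98 fc a4 90 5f]
D2: mem[0x17..0x1e] <- [98 fc a4 90 5f 80 01 9d]
D3: mem[0x16..0x18] <- [10 91 00]
D4: mem[0x05..0x06] <- [f6 1f]
D5: mem[0x1c..0x1d] <- [af 98]
D6: mem[0x02..0x03] <- [af 98]
query mem[0x05]=0xf6, mem[0x02]=0xaf, mem[0x06]=0x1f, mem[0x18]=0x00, mem[0x1a]=0x90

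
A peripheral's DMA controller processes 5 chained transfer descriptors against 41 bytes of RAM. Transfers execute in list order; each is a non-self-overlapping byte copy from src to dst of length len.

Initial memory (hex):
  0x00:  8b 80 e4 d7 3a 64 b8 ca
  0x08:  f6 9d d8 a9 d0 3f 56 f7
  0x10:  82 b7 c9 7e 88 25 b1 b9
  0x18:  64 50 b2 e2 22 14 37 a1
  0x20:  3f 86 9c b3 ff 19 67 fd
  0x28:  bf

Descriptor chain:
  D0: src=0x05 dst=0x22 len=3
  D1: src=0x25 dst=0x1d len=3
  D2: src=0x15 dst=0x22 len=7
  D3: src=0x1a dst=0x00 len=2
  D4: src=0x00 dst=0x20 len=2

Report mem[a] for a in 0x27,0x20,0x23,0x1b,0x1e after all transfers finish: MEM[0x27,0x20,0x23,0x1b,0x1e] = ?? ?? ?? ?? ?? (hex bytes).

[0] 0x05->0x22 len=3 : 64 b8 ca
[1] 0x25->0x1d len=3 : 19 67 fd
[2] 0x15->0x22 len=7 : 25 b1 b9 64 50 b2 e2
[3] 0x1a->0x00 len=2 : b2 e2
[4] 0x00->0x20 len=2 : b2 e2
query mem[0x27]=0xb2, mem[0x20]=0xb2, mem[0x23]=0xb1, mem[0x1b]=0xe2, mem[0x1e]=0x67

MEM[0x27,0x20,0x23,0x1b,0x1e] = b2 b2 b1 e2 67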